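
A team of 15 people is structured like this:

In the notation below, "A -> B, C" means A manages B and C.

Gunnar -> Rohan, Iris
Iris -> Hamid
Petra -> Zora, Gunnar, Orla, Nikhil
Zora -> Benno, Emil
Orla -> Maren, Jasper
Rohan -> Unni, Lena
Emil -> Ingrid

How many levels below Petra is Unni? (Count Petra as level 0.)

3

Chain from Unni up to Petra: Unni → Rohan → Gunnar → Petra. That is 3 steps up, so Unni is 3 levels below Petra.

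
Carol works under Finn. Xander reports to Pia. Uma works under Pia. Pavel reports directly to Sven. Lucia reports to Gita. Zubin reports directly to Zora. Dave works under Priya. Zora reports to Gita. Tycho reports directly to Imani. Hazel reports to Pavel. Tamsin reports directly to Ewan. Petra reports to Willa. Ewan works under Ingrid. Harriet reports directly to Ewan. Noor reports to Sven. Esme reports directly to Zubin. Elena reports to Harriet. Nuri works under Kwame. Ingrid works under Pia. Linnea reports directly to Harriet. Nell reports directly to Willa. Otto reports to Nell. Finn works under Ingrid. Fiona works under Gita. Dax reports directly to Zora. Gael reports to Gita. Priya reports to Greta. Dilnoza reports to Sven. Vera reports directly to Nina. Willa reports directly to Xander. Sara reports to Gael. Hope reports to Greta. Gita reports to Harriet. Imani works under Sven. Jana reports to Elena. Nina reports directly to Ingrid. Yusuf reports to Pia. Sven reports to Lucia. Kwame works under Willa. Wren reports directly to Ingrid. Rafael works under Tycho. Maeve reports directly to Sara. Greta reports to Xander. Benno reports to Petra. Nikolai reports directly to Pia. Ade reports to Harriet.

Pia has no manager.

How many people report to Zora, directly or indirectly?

Zora directly manages Zubin, Dax. Under Zubin: Esme (1). Dax has no reports. So Zora's organization is 2 direct reports plus everyone under them: 2 + 1 = 3.

3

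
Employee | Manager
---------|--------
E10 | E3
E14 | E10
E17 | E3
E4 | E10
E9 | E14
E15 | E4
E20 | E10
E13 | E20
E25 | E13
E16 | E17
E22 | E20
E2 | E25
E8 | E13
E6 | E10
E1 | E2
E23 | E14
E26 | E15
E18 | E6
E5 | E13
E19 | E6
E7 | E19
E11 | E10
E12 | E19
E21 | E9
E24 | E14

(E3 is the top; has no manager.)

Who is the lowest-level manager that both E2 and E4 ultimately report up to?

E10

E2's chain of managers is E25, E13, E20, E10, E3. E4's chain of managers is E10, E3. The first manager that appears in both chains is E10.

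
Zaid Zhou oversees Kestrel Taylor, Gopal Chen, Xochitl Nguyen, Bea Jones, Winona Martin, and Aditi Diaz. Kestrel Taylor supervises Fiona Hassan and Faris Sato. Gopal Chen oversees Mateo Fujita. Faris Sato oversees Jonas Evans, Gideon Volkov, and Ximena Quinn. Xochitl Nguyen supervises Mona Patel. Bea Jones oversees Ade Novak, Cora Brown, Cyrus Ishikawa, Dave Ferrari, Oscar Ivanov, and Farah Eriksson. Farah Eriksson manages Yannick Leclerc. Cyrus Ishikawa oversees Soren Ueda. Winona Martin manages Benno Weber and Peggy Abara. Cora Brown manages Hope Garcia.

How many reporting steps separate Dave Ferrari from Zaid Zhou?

2

Chain from Dave Ferrari up to Zaid Zhou: Dave Ferrari → Bea Jones → Zaid Zhou. That is 2 steps up, so Dave Ferrari is 2 levels below Zaid Zhou.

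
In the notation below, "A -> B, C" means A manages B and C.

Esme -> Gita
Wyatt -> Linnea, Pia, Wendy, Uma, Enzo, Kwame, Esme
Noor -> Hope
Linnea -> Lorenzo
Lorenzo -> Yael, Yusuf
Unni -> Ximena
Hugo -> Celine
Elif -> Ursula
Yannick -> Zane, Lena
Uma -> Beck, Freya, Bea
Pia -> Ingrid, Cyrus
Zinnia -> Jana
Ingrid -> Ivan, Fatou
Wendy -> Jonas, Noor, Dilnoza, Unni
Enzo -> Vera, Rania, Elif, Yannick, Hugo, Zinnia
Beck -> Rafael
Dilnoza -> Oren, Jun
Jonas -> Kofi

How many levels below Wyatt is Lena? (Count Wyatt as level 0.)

3

Chain from Lena up to Wyatt: Lena → Yannick → Enzo → Wyatt. That is 3 steps up, so Lena is 3 levels below Wyatt.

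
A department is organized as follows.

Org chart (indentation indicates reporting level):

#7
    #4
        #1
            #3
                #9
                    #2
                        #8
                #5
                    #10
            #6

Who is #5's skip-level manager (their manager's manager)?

#5 reports to #3, and #3 reports to #1. So #5's skip-level manager is #1.

#1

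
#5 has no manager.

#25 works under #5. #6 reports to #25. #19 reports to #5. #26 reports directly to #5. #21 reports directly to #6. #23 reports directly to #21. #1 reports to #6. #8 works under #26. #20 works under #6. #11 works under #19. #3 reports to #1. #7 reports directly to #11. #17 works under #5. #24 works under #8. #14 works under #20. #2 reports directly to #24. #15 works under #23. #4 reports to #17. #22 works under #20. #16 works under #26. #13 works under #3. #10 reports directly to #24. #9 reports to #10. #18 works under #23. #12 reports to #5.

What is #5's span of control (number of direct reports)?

#5 directly manages #25, #19, #26, #17, #12. That is 5 direct reports.

5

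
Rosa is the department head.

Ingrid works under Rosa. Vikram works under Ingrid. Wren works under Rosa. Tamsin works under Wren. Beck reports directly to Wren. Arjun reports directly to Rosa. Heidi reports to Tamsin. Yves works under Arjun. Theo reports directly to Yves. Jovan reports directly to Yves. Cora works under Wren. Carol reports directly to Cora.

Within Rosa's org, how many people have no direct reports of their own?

6

The people in Rosa's organization with no one reporting to them are Jovan, Theo, Carol, Beck, Heidi, Vikram. That is 6.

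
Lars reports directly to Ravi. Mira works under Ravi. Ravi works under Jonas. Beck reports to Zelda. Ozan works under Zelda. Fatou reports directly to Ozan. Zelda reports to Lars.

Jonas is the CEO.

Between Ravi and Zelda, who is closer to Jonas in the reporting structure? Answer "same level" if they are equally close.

Ravi

Ravi is 1 level below Jonas; Zelda is 3. Ravi is higher.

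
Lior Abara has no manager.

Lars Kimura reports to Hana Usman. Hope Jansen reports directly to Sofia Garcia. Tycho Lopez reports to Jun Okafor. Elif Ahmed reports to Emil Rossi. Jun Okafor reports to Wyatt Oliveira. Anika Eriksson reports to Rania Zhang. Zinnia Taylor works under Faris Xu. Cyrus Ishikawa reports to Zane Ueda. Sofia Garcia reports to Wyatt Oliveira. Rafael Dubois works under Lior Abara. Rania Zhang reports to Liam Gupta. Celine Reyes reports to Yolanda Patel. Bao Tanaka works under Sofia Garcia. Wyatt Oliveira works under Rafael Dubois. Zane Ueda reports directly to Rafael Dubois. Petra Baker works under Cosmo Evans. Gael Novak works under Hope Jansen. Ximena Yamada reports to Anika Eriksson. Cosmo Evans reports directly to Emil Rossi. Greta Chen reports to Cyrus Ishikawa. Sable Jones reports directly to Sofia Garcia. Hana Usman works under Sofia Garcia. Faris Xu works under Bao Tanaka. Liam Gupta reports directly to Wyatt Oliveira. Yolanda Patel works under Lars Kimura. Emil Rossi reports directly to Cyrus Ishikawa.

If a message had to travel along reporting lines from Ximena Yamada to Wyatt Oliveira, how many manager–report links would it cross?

Ximena Yamada is in Wyatt Oliveira's organization: the chain from Ximena Yamada up to Wyatt Oliveira is Ximena Yamada → Anika Eriksson → Rania Zhang → Liam Gupta → Wyatt Oliveira, which is 4 links.

4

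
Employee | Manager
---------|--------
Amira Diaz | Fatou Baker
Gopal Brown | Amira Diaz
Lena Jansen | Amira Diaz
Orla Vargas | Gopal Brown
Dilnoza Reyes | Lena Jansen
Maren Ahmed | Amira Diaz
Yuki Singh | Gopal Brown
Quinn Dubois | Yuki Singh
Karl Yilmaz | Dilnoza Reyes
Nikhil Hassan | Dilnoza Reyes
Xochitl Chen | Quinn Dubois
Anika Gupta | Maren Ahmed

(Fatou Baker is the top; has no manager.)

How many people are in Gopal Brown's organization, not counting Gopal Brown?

Gopal Brown directly manages Orla Vargas, Yuki Singh. Orla Vargas has no reports. Under Yuki Singh: Quinn Dubois, Xochitl Chen (2). So Gopal Brown's organization is 2 direct reports plus everyone under them: 1 + 3 = 4.

4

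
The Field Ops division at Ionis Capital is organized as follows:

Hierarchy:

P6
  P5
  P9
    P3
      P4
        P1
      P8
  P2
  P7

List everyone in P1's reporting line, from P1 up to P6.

P1 reports to P4. P4 reports to P3. P3 reports to P9. P9 reports to P6. P6 is at the top.

P1 -> P4 -> P3 -> P9 -> P6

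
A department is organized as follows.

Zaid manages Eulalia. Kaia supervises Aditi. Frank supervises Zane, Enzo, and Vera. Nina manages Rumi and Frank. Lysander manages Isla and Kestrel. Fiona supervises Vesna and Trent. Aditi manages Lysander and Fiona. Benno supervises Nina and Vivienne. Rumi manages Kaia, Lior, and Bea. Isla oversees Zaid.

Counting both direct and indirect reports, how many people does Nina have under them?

Nina directly manages Rumi, Frank. Under Rumi: Lior, Bea, Kaia, Aditi, Fiona, Trent, Vesna, Lysander, Kestrel, Isla, Zaid, Eulalia (12). Under Frank: Enzo, Zane, Vera (3). So Nina's organization is 2 direct reports plus everyone under them: 13 + 4 = 17.

17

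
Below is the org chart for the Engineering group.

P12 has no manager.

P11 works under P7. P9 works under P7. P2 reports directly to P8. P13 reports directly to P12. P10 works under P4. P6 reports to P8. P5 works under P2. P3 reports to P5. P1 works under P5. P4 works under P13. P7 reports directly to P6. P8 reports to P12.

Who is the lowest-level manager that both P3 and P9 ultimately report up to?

P3's chain of managers is P5, P2, P8, P12. P9's chain of managers is P7, P6, P8, P12. The first manager that appears in both chains is P8.

P8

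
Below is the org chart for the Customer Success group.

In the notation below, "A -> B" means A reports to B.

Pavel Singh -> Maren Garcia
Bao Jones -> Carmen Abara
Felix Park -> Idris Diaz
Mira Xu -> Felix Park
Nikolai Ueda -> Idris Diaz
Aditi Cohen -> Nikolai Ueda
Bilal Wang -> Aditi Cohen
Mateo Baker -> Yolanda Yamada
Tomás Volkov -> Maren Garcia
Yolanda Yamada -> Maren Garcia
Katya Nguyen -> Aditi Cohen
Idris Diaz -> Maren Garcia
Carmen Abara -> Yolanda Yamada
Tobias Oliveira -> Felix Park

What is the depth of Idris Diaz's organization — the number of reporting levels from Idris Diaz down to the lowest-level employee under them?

3

The longest chain under Idris Diaz runs Idris Diaz → Nikolai Ueda → Aditi Cohen → Bilal Wang, which is 3 levels below Idris Diaz.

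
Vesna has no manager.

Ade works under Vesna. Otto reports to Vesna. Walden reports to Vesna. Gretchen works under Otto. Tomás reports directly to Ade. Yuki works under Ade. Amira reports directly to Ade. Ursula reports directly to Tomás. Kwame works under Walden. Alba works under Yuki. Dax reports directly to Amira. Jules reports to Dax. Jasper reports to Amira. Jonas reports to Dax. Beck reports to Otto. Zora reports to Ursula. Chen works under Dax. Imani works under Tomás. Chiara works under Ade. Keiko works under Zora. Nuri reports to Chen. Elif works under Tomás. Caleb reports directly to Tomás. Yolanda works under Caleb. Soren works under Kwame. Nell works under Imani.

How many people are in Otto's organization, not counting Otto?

Otto directly manages Gretchen, Beck. Gretchen has no reports. Beck has no reports. So Otto's organization is 2 direct reports plus everyone under them: 1 + 1 = 2.

2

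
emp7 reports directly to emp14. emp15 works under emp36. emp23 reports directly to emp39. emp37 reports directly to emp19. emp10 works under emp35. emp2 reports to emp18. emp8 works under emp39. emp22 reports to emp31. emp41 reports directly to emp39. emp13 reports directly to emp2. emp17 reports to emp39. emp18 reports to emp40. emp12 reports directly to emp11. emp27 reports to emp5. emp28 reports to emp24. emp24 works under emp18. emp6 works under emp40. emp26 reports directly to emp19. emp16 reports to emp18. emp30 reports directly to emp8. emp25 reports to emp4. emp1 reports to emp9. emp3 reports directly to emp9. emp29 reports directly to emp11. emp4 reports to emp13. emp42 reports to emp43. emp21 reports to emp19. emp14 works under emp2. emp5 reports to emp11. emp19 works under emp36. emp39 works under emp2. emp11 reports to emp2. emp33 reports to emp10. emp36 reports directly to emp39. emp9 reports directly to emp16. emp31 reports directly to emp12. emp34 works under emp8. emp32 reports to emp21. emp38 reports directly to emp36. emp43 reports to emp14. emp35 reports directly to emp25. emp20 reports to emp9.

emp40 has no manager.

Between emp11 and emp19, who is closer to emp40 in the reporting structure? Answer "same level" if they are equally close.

emp11 is 3 levels below emp40; emp19 is 5. emp11 is higher.

emp11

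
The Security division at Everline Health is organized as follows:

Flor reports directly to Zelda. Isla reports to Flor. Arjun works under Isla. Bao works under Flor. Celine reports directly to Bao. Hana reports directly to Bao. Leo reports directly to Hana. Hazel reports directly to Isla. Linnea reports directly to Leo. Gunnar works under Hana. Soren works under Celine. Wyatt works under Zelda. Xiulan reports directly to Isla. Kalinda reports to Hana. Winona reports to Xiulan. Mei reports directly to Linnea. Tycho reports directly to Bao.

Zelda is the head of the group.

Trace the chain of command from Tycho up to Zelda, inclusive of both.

Tycho reports to Bao. Bao reports to Flor. Flor reports to Zelda. Zelda is at the top.

Tycho -> Bao -> Flor -> Zelda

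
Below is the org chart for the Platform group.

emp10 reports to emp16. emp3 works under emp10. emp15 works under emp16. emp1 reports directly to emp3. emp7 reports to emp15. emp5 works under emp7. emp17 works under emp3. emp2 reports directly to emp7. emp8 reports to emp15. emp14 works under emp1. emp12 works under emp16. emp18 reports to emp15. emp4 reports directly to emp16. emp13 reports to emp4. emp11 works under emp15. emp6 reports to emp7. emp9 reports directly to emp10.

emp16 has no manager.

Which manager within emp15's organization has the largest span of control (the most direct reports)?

Direct-report counts within emp15's organization: emp15 has 4; emp7 has 3. The largest is 4, held by emp15.

emp15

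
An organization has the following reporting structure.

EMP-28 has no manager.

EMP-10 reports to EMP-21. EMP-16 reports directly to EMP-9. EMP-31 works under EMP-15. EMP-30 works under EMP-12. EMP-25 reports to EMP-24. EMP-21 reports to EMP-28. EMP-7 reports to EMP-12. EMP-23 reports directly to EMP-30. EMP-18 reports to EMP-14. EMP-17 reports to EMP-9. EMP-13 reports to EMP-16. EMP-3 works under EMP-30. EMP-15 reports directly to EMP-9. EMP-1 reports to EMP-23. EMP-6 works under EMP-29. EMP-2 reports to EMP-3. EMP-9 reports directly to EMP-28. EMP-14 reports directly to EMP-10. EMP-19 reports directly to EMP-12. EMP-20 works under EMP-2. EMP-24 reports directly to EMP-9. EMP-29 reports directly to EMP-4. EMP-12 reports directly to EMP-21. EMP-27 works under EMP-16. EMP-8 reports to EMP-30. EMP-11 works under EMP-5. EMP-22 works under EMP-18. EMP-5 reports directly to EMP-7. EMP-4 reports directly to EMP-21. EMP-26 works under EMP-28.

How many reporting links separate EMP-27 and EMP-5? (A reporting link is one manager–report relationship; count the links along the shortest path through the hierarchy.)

EMP-27 is 3 levels below EMP-28, and EMP-5 is 4 levels below EMP-28 (their lowest common manager). The shortest path runs up from EMP-27 to EMP-28 and back down to EMP-5: 3 + 4 = 7 links.

7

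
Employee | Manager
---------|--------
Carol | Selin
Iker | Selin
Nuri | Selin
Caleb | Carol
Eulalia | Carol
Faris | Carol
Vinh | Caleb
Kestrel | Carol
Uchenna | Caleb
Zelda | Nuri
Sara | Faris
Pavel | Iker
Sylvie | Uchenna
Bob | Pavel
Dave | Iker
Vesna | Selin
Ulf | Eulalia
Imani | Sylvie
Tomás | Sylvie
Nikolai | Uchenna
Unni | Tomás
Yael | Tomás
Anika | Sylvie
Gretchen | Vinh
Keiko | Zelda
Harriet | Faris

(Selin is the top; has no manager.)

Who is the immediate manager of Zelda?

Zelda reports directly to Nuri.

Nuri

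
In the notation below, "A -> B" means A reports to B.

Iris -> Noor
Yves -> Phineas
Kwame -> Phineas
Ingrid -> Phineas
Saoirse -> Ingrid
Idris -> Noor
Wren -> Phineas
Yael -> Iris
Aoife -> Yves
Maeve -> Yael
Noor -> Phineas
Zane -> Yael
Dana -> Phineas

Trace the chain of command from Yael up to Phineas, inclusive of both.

Yael -> Iris -> Noor -> Phineas

Yael reports to Iris. Iris reports to Noor. Noor reports to Phineas. Phineas is at the top.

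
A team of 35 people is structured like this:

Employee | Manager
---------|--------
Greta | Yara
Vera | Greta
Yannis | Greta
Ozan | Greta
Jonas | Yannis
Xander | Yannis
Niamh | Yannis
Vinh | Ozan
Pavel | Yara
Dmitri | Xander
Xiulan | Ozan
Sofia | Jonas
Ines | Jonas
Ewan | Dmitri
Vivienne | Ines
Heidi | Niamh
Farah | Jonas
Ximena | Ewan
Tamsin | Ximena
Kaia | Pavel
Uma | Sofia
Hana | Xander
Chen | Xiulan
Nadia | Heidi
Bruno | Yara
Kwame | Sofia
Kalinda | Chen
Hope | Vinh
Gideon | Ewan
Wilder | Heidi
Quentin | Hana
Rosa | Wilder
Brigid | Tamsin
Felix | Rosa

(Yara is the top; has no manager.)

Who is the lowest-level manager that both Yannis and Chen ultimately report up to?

Greta

Yannis's chain of managers is Greta, Yara. Chen's chain of managers is Xiulan, Ozan, Greta, Yara. The first manager that appears in both chains is Greta.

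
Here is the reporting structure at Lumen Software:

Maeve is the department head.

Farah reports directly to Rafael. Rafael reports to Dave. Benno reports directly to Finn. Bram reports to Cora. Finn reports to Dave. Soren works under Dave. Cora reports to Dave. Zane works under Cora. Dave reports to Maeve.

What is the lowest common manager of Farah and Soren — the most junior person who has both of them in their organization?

Dave

Farah's chain of managers is Rafael, Dave, Maeve. Soren's chain of managers is Dave, Maeve. The first manager that appears in both chains is Dave.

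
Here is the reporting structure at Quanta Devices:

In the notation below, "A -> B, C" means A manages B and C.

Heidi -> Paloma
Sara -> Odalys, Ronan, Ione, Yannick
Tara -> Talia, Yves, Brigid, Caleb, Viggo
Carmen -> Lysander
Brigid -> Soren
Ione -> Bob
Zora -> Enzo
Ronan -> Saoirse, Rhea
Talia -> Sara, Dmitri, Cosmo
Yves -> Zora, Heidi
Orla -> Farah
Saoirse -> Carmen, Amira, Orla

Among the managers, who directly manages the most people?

Direct-report counts: Tara has 5; Brigid has 1; Yves has 2; Heidi has 1; Zora has 1; Talia has 3; Sara has 4; Ione has 1; Ronan has 2; Saoirse has 3; Orla has 1; Carmen has 1. The largest is 5, held by Tara.

Tara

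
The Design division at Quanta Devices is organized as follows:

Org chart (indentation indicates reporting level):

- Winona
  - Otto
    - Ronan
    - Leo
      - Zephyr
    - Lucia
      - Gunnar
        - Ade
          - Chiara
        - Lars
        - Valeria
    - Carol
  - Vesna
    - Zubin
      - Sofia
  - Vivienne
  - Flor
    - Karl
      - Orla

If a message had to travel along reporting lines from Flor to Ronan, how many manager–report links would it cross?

3

Flor is 1 level below Winona, and Ronan is 2 levels below Winona (their lowest common manager). The shortest path runs up from Flor to Winona and back down to Ronan: 1 + 2 = 3 links.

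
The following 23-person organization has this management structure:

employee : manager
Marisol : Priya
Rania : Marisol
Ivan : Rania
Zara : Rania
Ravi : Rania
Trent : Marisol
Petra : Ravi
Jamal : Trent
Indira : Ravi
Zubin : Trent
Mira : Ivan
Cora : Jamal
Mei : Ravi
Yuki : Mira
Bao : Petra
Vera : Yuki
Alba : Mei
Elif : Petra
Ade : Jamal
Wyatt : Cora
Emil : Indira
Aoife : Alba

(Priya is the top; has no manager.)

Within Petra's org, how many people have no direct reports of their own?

The people in Petra's organization with no one reporting to them are Elif, Bao. That is 2.

2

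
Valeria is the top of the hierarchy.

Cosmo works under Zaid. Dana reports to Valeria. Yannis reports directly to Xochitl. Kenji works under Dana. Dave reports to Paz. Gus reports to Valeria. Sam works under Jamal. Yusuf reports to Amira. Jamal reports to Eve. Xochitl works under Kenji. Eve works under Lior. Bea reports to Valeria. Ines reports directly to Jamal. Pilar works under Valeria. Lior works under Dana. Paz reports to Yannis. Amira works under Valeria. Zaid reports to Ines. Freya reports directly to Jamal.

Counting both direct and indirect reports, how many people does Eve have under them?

Eve directly manages Jamal. Under Jamal: Freya, Sam, Ines, Zaid, Cosmo (5). That's 6 in total.

6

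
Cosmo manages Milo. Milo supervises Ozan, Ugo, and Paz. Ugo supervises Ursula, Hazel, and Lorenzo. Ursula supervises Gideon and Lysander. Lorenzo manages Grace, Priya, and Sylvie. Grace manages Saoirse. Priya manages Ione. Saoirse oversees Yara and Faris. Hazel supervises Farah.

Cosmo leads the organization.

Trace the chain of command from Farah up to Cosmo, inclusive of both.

Farah reports to Hazel. Hazel reports to Ugo. Ugo reports to Milo. Milo reports to Cosmo. Cosmo is at the top.

Farah -> Hazel -> Ugo -> Milo -> Cosmo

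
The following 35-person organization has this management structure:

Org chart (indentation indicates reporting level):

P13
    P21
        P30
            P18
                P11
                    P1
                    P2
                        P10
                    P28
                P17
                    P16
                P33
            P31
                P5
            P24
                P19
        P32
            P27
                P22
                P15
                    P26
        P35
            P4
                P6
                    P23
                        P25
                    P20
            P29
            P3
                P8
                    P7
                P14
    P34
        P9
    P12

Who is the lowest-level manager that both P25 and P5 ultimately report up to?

P25's chain of managers is P23, P6, P4, P35, P21, P13. P5's chain of managers is P31, P30, P21, P13. The first manager that appears in both chains is P21.

P21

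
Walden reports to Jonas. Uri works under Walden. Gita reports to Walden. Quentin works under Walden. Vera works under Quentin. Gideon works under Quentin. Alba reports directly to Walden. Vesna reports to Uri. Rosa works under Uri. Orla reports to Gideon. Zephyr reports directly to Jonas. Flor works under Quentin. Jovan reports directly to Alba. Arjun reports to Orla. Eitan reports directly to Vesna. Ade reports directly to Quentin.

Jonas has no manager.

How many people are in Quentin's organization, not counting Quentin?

Quentin directly manages Vera, Gideon, Flor, Ade. Vera has no reports. Under Gideon: Orla, Arjun (2). Flor has no reports. Ade has no reports. So Quentin's organization is 4 direct reports plus everyone under them: 1 + 3 + 1 + 1 = 6.

6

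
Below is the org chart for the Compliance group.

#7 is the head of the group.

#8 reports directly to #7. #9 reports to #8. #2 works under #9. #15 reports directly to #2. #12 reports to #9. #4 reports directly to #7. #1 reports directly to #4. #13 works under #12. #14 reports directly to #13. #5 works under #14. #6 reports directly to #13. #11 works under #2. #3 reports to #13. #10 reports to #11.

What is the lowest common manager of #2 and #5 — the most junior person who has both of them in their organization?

#2's chain of managers is #9, #8, #7. #5's chain of managers is #14, #13, #12, #9, #8, #7. The first manager that appears in both chains is #9.

#9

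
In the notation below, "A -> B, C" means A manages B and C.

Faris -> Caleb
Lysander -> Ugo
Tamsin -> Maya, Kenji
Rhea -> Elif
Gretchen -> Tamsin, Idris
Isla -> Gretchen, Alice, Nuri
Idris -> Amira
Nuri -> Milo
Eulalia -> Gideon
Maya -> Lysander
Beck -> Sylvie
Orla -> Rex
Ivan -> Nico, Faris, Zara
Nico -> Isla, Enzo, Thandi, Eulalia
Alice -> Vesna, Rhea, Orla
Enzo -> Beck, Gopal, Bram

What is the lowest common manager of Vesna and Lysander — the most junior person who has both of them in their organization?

Isla

Vesna's chain of managers is Alice, Isla, Nico, Ivan. Lysander's chain of managers is Maya, Tamsin, Gretchen, Isla, Nico, Ivan. The first manager that appears in both chains is Isla.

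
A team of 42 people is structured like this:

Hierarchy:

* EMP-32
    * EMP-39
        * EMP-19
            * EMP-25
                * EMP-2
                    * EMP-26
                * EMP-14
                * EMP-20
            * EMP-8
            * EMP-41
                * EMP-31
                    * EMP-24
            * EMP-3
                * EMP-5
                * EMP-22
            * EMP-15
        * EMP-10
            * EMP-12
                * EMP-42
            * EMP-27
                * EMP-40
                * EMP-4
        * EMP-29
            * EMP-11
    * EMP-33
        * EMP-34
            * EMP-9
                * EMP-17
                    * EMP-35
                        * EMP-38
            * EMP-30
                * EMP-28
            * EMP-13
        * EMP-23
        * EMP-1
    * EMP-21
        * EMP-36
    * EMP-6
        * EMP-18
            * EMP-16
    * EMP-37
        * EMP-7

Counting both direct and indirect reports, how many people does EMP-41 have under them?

EMP-41 directly manages EMP-31. Under EMP-31: EMP-24 (1). That's 2 in total.

2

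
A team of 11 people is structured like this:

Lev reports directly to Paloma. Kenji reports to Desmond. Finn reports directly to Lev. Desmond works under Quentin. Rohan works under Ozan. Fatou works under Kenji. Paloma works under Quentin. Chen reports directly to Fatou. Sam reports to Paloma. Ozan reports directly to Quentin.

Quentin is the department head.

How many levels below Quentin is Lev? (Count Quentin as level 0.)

Chain from Lev up to Quentin: Lev → Paloma → Quentin. That is 2 steps up, so Lev is 2 levels below Quentin.

2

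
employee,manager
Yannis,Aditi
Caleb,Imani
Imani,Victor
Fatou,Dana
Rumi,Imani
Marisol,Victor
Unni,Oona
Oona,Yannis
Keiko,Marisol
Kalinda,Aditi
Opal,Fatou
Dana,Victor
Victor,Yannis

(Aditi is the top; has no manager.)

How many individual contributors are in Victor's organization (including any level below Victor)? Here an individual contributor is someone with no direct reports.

4

The people in Victor's organization with no one reporting to them are Keiko, Caleb, Rumi, Opal. That is 4.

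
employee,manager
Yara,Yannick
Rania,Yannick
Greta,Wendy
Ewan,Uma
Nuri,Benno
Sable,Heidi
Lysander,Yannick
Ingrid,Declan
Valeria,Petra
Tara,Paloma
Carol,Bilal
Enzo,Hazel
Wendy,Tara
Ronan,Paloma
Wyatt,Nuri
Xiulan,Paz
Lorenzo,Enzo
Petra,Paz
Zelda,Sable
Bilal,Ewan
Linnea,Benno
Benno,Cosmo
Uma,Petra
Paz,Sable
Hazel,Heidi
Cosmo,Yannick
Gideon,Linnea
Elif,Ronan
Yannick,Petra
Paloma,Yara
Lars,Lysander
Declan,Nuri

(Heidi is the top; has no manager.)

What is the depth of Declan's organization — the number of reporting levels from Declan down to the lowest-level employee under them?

1

The longest chain under Declan runs Declan → Ingrid, which is 1 level below Declan.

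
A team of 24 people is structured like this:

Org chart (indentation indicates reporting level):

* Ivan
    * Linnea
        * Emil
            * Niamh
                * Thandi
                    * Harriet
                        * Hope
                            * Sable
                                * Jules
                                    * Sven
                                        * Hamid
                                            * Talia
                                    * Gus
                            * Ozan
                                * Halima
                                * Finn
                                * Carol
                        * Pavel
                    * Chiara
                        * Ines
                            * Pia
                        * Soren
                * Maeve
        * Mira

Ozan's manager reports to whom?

Ozan reports to Hope, and Hope reports to Harriet. So Ozan's skip-level manager is Harriet.

Harriet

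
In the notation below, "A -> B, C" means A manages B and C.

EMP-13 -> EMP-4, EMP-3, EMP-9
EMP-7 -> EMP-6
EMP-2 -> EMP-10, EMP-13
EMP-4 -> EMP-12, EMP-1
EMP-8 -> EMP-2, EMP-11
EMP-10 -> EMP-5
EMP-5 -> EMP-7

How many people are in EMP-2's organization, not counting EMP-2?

10

EMP-2 directly manages EMP-10, EMP-13. Under EMP-10: EMP-5, EMP-7, EMP-6 (3). Under EMP-13: EMP-9, EMP-3, EMP-4, EMP-1, EMP-12 (5). So EMP-2's organization is 2 direct reports plus everyone under them: 4 + 6 = 10.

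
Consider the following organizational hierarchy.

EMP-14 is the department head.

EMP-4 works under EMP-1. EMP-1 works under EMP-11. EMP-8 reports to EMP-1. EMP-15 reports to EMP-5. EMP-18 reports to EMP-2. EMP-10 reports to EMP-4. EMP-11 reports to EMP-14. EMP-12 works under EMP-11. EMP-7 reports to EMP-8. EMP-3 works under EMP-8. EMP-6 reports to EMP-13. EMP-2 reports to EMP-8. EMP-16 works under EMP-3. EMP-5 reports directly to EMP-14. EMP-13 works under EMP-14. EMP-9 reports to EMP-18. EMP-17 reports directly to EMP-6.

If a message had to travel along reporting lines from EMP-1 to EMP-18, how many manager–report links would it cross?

3

EMP-18 is in EMP-1's organization: the chain from EMP-18 up to EMP-1 is EMP-18 → EMP-2 → EMP-8 → EMP-1, which is 3 links.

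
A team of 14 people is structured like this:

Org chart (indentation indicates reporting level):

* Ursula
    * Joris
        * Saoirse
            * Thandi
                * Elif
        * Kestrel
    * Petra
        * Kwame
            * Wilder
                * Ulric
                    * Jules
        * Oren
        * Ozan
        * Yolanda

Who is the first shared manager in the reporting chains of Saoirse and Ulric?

Saoirse's chain of managers is Joris, Ursula. Ulric's chain of managers is Wilder, Kwame, Petra, Ursula. The first manager that appears in both chains is Ursula.

Ursula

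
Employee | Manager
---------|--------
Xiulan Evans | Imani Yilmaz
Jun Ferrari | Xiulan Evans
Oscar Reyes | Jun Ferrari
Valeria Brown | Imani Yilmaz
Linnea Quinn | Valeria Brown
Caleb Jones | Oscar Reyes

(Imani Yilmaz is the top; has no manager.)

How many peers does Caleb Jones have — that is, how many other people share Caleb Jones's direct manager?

0

Caleb Jones reports to Oscar Reyes, and Oscar Reyes has no other direct reports. Caleb Jones has 0 peers.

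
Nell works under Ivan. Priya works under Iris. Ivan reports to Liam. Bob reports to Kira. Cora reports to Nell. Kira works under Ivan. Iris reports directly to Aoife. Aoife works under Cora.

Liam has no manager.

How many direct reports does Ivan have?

Ivan directly manages Nell, Kira. That is 2 direct reports.

2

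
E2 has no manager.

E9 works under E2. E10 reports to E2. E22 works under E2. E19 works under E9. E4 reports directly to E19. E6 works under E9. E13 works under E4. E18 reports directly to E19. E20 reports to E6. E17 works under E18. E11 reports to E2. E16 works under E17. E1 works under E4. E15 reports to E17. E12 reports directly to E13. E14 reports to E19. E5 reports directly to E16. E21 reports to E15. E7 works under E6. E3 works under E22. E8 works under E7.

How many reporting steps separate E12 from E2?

Chain from E12 up to E2: E12 → E13 → E4 → E19 → E9 → E2. That is 5 steps up, so E12 is 5 levels below E2.

5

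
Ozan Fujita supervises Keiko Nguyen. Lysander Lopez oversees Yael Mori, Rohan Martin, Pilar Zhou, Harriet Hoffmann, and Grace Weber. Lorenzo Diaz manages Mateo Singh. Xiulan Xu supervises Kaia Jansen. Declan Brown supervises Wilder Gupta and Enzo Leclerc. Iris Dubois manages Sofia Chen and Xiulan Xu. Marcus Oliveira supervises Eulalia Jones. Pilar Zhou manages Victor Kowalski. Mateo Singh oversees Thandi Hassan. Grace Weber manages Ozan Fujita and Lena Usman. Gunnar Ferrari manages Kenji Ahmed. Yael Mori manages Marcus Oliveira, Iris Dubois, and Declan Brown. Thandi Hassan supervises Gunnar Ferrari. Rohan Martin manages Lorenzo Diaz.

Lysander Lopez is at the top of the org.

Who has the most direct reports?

Lysander Lopez

Direct-report counts: Lysander Lopez has 5; Grace Weber has 2; Ozan Fujita has 1; Pilar Zhou has 1; Rohan Martin has 1; Lorenzo Diaz has 1; Mateo Singh has 1; Thandi Hassan has 1; Gunnar Ferrari has 1; Yael Mori has 3; Iris Dubois has 2; Xiulan Xu has 1; Declan Brown has 2; Marcus Oliveira has 1. The largest is 5, held by Lysander Lopez.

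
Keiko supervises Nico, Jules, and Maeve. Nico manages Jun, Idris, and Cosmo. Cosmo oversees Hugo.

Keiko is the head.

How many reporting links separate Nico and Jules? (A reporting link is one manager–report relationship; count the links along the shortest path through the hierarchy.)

Nico is 1 level below Keiko, and Jules is 1 level below Keiko (their lowest common manager). The shortest path runs up from Nico to Keiko and back down to Jules: 1 + 1 = 2 links.

2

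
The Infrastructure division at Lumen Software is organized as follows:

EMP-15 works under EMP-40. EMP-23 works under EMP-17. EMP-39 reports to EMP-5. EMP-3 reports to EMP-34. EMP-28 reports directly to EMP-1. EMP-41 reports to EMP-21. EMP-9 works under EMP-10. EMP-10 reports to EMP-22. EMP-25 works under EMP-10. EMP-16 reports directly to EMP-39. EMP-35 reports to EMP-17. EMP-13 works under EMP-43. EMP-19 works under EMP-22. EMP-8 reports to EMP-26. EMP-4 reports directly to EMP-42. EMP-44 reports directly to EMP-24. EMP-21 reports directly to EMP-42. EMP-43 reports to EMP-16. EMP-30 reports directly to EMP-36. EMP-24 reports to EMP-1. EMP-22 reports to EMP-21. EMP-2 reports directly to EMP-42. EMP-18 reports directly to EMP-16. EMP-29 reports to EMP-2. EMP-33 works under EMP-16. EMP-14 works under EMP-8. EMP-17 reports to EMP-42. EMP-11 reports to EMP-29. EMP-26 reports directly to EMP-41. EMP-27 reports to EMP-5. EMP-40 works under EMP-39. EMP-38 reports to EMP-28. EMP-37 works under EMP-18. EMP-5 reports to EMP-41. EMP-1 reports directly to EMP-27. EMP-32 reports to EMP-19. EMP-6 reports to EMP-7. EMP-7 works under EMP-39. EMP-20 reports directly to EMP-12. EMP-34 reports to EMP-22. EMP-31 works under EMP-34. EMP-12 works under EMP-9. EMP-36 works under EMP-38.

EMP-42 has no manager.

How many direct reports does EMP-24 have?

1

EMP-24 directly manages EMP-44. That is 1 direct report.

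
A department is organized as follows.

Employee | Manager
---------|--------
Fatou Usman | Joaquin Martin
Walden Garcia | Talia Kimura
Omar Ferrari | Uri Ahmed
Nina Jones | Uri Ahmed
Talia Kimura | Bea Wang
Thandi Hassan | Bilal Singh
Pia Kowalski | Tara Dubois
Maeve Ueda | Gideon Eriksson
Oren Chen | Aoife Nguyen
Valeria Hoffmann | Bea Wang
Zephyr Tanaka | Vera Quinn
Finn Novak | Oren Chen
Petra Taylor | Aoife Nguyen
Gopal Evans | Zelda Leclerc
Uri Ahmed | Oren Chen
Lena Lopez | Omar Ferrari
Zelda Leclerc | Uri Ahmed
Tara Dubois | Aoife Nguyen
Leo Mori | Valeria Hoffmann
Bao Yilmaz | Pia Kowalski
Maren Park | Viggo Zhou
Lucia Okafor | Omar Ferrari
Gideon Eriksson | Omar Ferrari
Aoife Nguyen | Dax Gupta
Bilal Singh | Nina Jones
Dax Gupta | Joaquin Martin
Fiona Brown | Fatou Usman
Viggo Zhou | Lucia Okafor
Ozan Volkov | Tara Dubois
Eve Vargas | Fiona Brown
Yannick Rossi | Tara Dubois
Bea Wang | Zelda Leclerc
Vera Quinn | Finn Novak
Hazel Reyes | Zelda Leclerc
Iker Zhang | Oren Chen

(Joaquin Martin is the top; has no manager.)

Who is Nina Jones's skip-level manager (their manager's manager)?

Nina Jones reports to Uri Ahmed, and Uri Ahmed reports to Oren Chen. So Nina Jones's skip-level manager is Oren Chen.

Oren Chen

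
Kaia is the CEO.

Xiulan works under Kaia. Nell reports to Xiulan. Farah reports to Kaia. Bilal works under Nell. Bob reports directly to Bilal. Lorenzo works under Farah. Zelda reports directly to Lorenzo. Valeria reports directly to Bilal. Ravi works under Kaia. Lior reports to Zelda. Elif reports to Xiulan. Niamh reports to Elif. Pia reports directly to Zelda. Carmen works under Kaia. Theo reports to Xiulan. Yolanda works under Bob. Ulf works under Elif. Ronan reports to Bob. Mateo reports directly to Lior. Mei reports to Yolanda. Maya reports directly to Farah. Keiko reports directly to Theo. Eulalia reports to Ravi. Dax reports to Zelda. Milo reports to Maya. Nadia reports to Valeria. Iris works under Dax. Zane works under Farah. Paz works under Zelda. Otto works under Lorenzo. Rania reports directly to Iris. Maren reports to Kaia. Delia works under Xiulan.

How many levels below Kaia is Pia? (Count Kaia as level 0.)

4

Chain from Pia up to Kaia: Pia → Zelda → Lorenzo → Farah → Kaia. That is 4 steps up, so Pia is 4 levels below Kaia.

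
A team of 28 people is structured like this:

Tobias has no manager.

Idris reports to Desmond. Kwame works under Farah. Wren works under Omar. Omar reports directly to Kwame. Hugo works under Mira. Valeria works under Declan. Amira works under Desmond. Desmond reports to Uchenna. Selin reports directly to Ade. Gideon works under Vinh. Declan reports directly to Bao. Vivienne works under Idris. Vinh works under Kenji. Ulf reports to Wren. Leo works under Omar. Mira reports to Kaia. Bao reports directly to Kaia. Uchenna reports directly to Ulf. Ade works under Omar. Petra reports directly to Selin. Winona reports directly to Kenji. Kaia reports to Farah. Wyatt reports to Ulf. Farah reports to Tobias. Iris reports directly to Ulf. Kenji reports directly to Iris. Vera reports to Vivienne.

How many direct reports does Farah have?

Farah directly manages Kwame, Kaia. That is 2 direct reports.

2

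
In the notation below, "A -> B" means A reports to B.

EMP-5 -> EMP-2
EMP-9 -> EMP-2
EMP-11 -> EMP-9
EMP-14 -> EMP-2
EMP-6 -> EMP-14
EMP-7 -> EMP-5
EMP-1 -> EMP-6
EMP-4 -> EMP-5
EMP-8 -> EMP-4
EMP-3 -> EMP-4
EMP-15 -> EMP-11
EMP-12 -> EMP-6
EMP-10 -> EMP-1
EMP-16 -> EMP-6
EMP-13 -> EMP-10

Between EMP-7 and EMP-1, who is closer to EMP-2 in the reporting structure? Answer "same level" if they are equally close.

EMP-7

EMP-7 is 2 levels below EMP-2; EMP-1 is 3. EMP-7 is higher.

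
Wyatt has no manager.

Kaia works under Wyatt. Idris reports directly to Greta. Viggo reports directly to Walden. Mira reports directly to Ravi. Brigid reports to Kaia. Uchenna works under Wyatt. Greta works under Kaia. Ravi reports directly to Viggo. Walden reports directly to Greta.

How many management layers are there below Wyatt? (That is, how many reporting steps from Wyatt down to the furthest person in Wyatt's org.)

6

The longest chain under Wyatt runs Wyatt → Kaia → Greta → Walden → Viggo → Ravi → Mira, which is 6 levels below Wyatt.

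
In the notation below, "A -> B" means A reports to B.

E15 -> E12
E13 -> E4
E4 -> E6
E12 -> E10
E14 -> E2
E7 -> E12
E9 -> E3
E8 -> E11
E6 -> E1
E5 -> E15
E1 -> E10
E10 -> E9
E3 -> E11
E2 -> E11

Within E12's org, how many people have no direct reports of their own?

The people in E12's organization with no one reporting to them are E5, E7. That is 2.

2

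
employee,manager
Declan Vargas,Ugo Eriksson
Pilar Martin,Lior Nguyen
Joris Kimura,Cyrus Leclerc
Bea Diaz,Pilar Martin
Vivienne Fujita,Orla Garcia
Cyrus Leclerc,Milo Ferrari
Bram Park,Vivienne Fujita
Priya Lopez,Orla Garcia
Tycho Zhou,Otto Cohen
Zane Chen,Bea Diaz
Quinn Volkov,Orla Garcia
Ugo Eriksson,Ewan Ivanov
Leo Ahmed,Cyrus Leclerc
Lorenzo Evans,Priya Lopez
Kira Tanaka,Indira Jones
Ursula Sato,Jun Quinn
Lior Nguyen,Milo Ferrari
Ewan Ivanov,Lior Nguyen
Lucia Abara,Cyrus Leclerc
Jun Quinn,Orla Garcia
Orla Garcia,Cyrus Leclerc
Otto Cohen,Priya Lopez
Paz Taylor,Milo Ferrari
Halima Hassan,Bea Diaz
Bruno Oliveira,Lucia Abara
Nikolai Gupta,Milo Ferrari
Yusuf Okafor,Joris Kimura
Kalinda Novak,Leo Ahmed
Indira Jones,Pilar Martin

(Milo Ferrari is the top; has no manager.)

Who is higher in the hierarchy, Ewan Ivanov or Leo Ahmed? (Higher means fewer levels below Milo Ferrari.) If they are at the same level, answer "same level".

same level

Both Ewan Ivanov and Leo Ahmed are 2 levels below Milo Ferrari.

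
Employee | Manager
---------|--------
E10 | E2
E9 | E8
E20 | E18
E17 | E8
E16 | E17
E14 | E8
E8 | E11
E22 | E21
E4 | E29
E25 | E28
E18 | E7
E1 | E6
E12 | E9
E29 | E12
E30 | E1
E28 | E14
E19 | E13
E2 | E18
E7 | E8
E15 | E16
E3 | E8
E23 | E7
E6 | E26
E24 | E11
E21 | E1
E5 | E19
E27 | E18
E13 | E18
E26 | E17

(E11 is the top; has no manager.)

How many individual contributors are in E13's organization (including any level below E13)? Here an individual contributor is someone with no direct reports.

1

The only person in E13's organization with no one reporting to them is E5. That is 1.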